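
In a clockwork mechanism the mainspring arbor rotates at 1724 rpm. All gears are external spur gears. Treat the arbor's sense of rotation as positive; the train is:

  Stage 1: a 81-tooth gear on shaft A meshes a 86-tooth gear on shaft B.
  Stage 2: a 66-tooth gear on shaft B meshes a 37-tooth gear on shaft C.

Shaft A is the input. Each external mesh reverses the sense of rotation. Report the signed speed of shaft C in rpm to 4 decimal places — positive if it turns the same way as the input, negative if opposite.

+2896.4500 rpm (same as input, |ω| = 2896.4500 rpm)

Stage 1 [81T→86T]: ω = 1724.0000×81/86 = 1623.7674 rpm, dir flips to −; running = −1623.7674
Stage 2 [66T→37T]: ω = 1623.7674×66/37 = 2896.4500 rpm, dir flips to +; running = +2896.4500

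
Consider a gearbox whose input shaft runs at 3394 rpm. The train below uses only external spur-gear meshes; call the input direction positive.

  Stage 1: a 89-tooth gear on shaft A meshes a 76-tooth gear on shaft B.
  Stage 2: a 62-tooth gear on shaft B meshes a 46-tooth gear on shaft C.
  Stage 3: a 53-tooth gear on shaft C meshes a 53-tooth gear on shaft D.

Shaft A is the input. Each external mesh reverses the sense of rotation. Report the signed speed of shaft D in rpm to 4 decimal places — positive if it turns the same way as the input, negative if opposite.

Stage 1 [89T→76T]: ω = 3394.0000×89/76 = 3974.5526 rpm, dir flips to −; running = −3974.5526
Stage 2 [62T→46T]: ω = 3974.5526×62/46 = 5357.0057 rpm, dir flips to +; running = +5357.0057
Stage 3 [53T→53T]: ω = 5357.0057×53/53 = 5357.0057 rpm, dir flips to −; running = −5357.0057

-5357.0057 rpm (opposite to input, |ω| = 5357.0057 rpm)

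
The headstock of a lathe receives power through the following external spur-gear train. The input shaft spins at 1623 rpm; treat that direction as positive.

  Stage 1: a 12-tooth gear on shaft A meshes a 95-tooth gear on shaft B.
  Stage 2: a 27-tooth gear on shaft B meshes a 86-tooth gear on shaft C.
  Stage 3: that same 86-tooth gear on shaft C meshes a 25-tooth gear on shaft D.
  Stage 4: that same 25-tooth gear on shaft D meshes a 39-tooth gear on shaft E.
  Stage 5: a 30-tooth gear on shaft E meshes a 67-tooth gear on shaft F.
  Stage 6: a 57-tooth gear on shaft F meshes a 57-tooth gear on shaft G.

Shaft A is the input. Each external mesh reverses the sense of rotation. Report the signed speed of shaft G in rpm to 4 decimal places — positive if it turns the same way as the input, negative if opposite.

+63.5509 rpm (same as input, |ω| = 63.5509 rpm)

Stage 1 [12T→95T]: ω = 1623.0000×12/95 = 205.0105 rpm, dir flips to −; running = −205.0105
Stage 2 [27T→86T]: ω = 205.0105×27/86 = 64.3638 rpm, dir flips to +; running = +64.3638
Stage 3 [86T→25T]: ω = 64.3638×86/25 = 221.4114 rpm, dir flips to −; running = −221.4114
Stage 4 [25T→39T]: ω = 221.4114×25/39 = 141.9304 rpm, dir flips to +; running = +141.9304
Stage 5 [30T→67T]: ω = 141.9304×30/67 = 63.5509 rpm, dir flips to −; running = −63.5509
Stage 6 [57T→57T]: ω = 63.5509×57/57 = 63.5509 rpm, dir flips to +; running = +63.5509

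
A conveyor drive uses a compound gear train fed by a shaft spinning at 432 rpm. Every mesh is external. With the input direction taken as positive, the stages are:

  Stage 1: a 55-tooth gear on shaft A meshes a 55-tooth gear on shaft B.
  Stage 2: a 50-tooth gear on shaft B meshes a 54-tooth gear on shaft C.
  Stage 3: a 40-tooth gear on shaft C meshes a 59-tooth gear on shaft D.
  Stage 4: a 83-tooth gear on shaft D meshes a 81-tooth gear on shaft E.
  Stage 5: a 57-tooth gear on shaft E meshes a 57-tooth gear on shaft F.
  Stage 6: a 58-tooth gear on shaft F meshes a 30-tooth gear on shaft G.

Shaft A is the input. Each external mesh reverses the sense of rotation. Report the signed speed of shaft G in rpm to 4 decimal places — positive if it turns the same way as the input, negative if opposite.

Stage 1 [55T→55T]: ω = 432.0000×55/55 = 432.0000 rpm, dir flips to −; running = −432.0000
Stage 2 [50T→54T]: ω = 432.0000×50/54 = 400.0000 rpm, dir flips to +; running = +400.0000
Stage 3 [40T→59T]: ω = 400.0000×40/59 = 271.1864 rpm, dir flips to −; running = −271.1864
Stage 4 [83T→81T]: ω = 271.1864×83/81 = 277.8824 rpm, dir flips to +; running = +277.8824
Stage 5 [57T→57T]: ω = 277.8824×57/57 = 277.8824 rpm, dir flips to −; running = −277.8824
Stage 6 [58T→30T]: ω = 277.8824×58/30 = 537.2393 rpm, dir flips to +; running = +537.2393

+537.2393 rpm (same as input, |ω| = 537.2393 rpm)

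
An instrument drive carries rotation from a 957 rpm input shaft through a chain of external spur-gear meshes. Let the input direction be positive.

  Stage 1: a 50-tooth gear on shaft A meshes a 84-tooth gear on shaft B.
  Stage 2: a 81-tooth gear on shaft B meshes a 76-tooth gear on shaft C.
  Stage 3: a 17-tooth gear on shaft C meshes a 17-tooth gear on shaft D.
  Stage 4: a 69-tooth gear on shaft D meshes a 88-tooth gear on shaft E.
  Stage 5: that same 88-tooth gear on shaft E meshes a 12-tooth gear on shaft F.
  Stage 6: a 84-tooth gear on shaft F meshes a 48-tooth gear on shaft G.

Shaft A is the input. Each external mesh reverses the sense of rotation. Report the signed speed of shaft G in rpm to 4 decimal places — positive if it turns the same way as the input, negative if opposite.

+6109.1386 rpm (same as input, |ω| = 6109.1386 rpm)

Stage 1 [50T→84T]: ω = 957.0000×50/84 = 569.6429 rpm, dir flips to −; running = −569.6429
Stage 2 [81T→76T]: ω = 569.6429×81/76 = 607.1194 rpm, dir flips to +; running = +607.1194
Stage 3 [17T→17T]: ω = 607.1194×17/17 = 607.1194 rpm, dir flips to −; running = −607.1194
Stage 4 [69T→88T]: ω = 607.1194×69/88 = 476.0368 rpm, dir flips to +; running = +476.0368
Stage 5 [88T→12T]: ω = 476.0368×88/12 = 3490.9363 rpm, dir flips to −; running = −3490.9363
Stage 6 [84T→48T]: ω = 3490.9363×84/48 = 6109.1386 rpm, dir flips to +; running = +6109.1386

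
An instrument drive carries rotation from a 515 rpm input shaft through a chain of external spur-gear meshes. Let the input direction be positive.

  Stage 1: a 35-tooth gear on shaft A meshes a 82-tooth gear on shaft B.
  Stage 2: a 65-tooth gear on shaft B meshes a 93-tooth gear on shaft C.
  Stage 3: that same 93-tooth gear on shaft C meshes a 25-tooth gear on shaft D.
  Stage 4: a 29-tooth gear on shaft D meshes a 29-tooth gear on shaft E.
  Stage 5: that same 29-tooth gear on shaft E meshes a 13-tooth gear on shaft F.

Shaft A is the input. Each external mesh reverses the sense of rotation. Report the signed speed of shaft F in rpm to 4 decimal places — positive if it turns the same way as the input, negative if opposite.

-1274.9390 rpm (opposite to input, |ω| = 1274.9390 rpm)

Stage 1 [35T→82T]: ω = 515.0000×35/82 = 219.8171 rpm, dir flips to −; running = −219.8171
Stage 2 [65T→93T]: ω = 219.8171×65/93 = 153.6356 rpm, dir flips to +; running = +153.6356
Stage 3 [93T→25T]: ω = 153.6356×93/25 = 571.5244 rpm, dir flips to −; running = −571.5244
Stage 4 [29T→29T]: ω = 571.5244×29/29 = 571.5244 rpm, dir flips to +; running = +571.5244
Stage 5 [29T→13T]: ω = 571.5244×29/13 = 1274.9390 rpm, dir flips to −; running = −1274.9390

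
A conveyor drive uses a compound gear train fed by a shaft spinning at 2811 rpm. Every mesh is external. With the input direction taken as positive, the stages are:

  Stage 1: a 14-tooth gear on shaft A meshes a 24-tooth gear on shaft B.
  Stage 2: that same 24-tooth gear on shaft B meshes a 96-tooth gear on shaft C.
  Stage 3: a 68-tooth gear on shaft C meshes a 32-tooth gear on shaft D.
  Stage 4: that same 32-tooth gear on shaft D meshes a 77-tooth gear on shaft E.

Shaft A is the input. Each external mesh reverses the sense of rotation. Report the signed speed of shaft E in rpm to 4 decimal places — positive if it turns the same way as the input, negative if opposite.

Stage 1 [14T→24T]: ω = 2811.0000×14/24 = 1639.7500 rpm, dir flips to −; running = −1639.7500
Stage 2 [24T→96T]: ω = 1639.7500×24/96 = 409.9375 rpm, dir flips to +; running = +409.9375
Stage 3 [68T→32T]: ω = 409.9375×68/32 = 871.1172 rpm, dir flips to −; running = −871.1172
Stage 4 [32T→77T]: ω = 871.1172×32/77 = 362.0227 rpm, dir flips to +; running = +362.0227

+362.0227 rpm (same as input, |ω| = 362.0227 rpm)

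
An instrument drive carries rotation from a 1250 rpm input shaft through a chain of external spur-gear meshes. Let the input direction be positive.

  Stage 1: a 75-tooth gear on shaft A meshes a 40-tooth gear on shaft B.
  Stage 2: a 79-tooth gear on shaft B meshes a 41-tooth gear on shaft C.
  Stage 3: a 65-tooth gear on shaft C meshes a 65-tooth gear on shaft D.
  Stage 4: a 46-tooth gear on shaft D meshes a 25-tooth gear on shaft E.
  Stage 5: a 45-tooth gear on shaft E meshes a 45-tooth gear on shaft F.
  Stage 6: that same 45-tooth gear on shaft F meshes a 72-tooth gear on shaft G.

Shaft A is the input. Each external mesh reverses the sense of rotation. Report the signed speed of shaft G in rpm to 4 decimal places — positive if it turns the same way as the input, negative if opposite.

Stage 1 [75T→40T]: ω = 1250.0000×75/40 = 2343.7500 rpm, dir flips to −; running = −2343.7500
Stage 2 [79T→41T]: ω = 2343.7500×79/41 = 4516.0061 rpm, dir flips to +; running = +4516.0061
Stage 3 [65T→65T]: ω = 4516.0061×65/65 = 4516.0061 rpm, dir flips to −; running = −4516.0061
Stage 4 [46T→25T]: ω = 4516.0061×46/25 = 8309.4512 rpm, dir flips to +; running = +8309.4512
Stage 5 [45T→45T]: ω = 8309.4512×45/45 = 8309.4512 rpm, dir flips to −; running = −8309.4512
Stage 6 [45T→72T]: ω = 8309.4512×45/72 = 5193.4070 rpm, dir flips to +; running = +5193.4070

+5193.4070 rpm (same as input, |ω| = 5193.4070 rpm)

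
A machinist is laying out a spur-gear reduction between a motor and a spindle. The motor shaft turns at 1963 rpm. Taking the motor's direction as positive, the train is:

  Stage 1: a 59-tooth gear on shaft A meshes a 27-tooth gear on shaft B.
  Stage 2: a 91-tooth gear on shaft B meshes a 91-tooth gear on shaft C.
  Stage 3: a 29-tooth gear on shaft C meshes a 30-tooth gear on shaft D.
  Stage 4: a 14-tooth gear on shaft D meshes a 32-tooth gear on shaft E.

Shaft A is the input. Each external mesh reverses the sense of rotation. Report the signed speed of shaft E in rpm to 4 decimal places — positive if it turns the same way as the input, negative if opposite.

+1814.1089 rpm (same as input, |ω| = 1814.1089 rpm)

Stage 1 [59T→27T]: ω = 1963.0000×59/27 = 4289.5185 rpm, dir flips to −; running = −4289.5185
Stage 2 [91T→91T]: ω = 4289.5185×91/91 = 4289.5185 rpm, dir flips to +; running = +4289.5185
Stage 3 [29T→30T]: ω = 4289.5185×29/30 = 4146.5346 rpm, dir flips to −; running = −4146.5346
Stage 4 [14T→32T]: ω = 4146.5346×14/32 = 1814.1089 rpm, dir flips to +; running = +1814.1089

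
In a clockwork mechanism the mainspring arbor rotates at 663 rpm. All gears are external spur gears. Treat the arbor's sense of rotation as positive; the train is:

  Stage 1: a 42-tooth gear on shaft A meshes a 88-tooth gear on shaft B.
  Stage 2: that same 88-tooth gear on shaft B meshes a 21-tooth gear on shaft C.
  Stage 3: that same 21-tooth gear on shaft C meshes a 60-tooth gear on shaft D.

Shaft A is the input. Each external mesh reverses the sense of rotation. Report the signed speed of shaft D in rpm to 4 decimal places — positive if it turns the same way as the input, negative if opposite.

-464.1000 rpm (opposite to input, |ω| = 464.1000 rpm)

Stage 1 [42T→88T]: ω = 663.0000×42/88 = 316.4318 rpm, dir flips to −; running = −316.4318
Stage 2 [88T→21T]: ω = 316.4318×88/21 = 1326.0000 rpm, dir flips to +; running = +1326.0000
Stage 3 [21T→60T]: ω = 1326.0000×21/60 = 464.1000 rpm, dir flips to −; running = −464.1000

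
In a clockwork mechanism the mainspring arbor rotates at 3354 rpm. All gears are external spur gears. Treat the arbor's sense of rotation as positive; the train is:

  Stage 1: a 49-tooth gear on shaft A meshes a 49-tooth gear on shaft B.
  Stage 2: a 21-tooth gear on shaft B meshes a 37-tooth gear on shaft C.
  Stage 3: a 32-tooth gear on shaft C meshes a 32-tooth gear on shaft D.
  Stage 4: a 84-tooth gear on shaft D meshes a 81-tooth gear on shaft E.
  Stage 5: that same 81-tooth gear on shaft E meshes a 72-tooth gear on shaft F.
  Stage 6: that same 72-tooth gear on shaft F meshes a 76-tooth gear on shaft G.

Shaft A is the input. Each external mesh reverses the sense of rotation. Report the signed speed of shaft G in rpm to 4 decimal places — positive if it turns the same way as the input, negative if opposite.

Stage 1 [49T→49T]: ω = 3354.0000×49/49 = 3354.0000 rpm, dir flips to −; running = −3354.0000
Stage 2 [21T→37T]: ω = 3354.0000×21/37 = 1903.6216 rpm, dir flips to +; running = +1903.6216
Stage 3 [32T→32T]: ω = 1903.6216×32/32 = 1903.6216 rpm, dir flips to −; running = −1903.6216
Stage 4 [84T→81T]: ω = 1903.6216×84/81 = 1974.1261 rpm, dir flips to +; running = +1974.1261
Stage 5 [81T→72T]: ω = 1974.1261×81/72 = 2220.8919 rpm, dir flips to −; running = −2220.8919
Stage 6 [72T→76T]: ω = 2220.8919×72/76 = 2104.0028 rpm, dir flips to +; running = +2104.0028

+2104.0028 rpm (same as input, |ω| = 2104.0028 rpm)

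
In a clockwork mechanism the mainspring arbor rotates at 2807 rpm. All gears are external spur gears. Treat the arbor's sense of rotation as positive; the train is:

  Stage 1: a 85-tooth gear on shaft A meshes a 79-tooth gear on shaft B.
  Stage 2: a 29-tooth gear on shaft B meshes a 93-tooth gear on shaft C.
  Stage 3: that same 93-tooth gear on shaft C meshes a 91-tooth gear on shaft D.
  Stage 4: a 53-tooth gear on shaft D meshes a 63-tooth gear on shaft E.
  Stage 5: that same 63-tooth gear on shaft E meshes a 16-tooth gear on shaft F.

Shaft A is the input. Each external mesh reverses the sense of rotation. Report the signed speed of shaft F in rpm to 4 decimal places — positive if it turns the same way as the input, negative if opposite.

-3188.2087 rpm (opposite to input, |ω| = 3188.2087 rpm)

Stage 1 [85T→79T]: ω = 2807.0000×85/79 = 3020.1899 rpm, dir flips to −; running = −3020.1899
Stage 2 [29T→93T]: ω = 3020.1899×29/93 = 941.7796 rpm, dir flips to +; running = +941.7796
Stage 3 [93T→91T]: ω = 941.7796×93/91 = 962.4781 rpm, dir flips to −; running = −962.4781
Stage 4 [53T→63T]: ω = 962.4781×53/63 = 809.7038 rpm, dir flips to +; running = +809.7038
Stage 5 [63T→16T]: ω = 809.7038×63/16 = 3188.2087 rpm, dir flips to −; running = −3188.2087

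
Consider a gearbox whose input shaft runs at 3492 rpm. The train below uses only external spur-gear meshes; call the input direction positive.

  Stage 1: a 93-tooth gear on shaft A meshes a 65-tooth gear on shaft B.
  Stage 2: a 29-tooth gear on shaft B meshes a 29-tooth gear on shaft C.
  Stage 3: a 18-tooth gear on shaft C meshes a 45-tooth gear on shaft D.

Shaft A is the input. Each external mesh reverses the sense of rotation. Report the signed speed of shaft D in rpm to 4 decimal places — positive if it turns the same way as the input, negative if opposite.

-1998.4985 rpm (opposite to input, |ω| = 1998.4985 rpm)

Stage 1 [93T→65T]: ω = 3492.0000×93/65 = 4996.2462 rpm, dir flips to −; running = −4996.2462
Stage 2 [29T→29T]: ω = 4996.2462×29/29 = 4996.2462 rpm, dir flips to +; running = +4996.2462
Stage 3 [18T→45T]: ω = 4996.2462×18/45 = 1998.4985 rpm, dir flips to −; running = −1998.4985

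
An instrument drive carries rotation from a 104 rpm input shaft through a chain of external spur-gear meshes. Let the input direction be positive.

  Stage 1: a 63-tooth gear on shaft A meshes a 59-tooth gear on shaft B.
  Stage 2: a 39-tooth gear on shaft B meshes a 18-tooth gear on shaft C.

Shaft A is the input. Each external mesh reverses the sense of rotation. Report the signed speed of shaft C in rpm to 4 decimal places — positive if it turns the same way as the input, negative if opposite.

Stage 1 [63T→59T]: ω = 104.0000×63/59 = 111.0508 rpm, dir flips to −; running = −111.0508
Stage 2 [39T→18T]: ω = 111.0508×39/18 = 240.6102 rpm, dir flips to +; running = +240.6102

+240.6102 rpm (same as input, |ω| = 240.6102 rpm)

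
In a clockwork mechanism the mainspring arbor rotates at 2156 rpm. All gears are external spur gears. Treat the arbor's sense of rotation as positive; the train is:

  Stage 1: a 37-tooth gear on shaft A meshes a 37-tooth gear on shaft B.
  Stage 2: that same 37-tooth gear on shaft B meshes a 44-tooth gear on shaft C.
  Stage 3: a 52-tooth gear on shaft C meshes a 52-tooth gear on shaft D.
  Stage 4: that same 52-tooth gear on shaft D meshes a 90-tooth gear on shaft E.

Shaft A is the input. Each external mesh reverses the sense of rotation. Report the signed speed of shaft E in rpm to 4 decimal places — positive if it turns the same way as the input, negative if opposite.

+1047.5111 rpm (same as input, |ω| = 1047.5111 rpm)

Stage 1 [37T→37T]: ω = 2156.0000×37/37 = 2156.0000 rpm, dir flips to −; running = −2156.0000
Stage 2 [37T→44T]: ω = 2156.0000×37/44 = 1813.0000 rpm, dir flips to +; running = +1813.0000
Stage 3 [52T→52T]: ω = 1813.0000×52/52 = 1813.0000 rpm, dir flips to −; running = −1813.0000
Stage 4 [52T→90T]: ω = 1813.0000×52/90 = 1047.5111 rpm, dir flips to +; running = +1047.5111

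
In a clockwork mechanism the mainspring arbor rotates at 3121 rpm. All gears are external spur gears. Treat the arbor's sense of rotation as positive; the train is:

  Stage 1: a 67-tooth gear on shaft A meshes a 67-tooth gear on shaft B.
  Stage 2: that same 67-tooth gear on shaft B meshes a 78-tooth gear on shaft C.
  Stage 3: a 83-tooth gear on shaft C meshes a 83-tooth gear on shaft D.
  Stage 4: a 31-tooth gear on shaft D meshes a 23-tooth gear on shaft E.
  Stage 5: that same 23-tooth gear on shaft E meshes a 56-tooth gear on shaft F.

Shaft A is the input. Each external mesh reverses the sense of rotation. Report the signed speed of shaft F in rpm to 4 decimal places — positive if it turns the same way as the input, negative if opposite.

-1484.0469 rpm (opposite to input, |ω| = 1484.0469 rpm)

Stage 1 [67T→67T]: ω = 3121.0000×67/67 = 3121.0000 rpm, dir flips to −; running = −3121.0000
Stage 2 [67T→78T]: ω = 3121.0000×67/78 = 2680.8590 rpm, dir flips to +; running = +2680.8590
Stage 3 [83T→83T]: ω = 2680.8590×83/83 = 2680.8590 rpm, dir flips to −; running = −2680.8590
Stage 4 [31T→23T]: ω = 2680.8590×31/23 = 3613.3317 rpm, dir flips to +; running = +3613.3317
Stage 5 [23T→56T]: ω = 3613.3317×23/56 = 1484.0469 rpm, dir flips to −; running = −1484.0469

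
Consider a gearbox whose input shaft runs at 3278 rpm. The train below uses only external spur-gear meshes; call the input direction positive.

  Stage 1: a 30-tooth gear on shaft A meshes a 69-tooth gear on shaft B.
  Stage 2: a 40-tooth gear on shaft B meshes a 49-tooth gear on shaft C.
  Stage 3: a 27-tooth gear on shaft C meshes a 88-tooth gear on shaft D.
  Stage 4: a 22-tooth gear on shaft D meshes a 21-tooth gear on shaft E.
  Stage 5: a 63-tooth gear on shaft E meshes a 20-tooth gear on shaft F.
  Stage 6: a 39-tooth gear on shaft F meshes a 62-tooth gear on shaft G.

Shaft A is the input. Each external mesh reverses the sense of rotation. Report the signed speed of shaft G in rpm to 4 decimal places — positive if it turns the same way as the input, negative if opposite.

Stage 1 [30T→69T]: ω = 3278.0000×30/69 = 1425.2174 rpm, dir flips to −; running = −1425.2174
Stage 2 [40T→49T]: ω = 1425.2174×40/49 = 1163.4428 rpm, dir flips to +; running = +1163.4428
Stage 3 [27T→88T]: ω = 1163.4428×27/88 = 356.9654 rpm, dir flips to −; running = −356.9654
Stage 4 [22T→21T]: ω = 356.9654×22/21 = 373.9637 rpm, dir flips to +; running = +373.9637
Stage 5 [63T→20T]: ω = 373.9637×63/20 = 1177.9858 rpm, dir flips to −; running = −1177.9858
Stage 6 [39T→62T]: ω = 1177.9858×39/62 = 740.9911 rpm, dir flips to +; running = +740.9911

+740.9911 rpm (same as input, |ω| = 740.9911 rpm)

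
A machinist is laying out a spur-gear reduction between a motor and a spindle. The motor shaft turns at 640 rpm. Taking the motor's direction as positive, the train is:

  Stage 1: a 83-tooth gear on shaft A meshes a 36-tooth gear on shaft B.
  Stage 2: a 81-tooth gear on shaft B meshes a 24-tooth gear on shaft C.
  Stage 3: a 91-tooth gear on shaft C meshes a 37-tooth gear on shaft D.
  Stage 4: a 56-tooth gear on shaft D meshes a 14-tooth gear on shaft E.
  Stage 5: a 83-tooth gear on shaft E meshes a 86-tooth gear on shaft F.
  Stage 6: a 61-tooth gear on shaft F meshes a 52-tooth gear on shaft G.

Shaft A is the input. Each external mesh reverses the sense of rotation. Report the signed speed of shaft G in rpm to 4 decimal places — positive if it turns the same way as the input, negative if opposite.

+55467.0585 rpm (same as input, |ω| = 55467.0585 rpm)

Stage 1 [83T→36T]: ω = 640.0000×83/36 = 1475.5556 rpm, dir flips to −; running = −1475.5556
Stage 2 [81T→24T]: ω = 1475.5556×81/24 = 4980.0000 rpm, dir flips to +; running = +4980.0000
Stage 3 [91T→37T]: ω = 4980.0000×91/37 = 12248.1081 rpm, dir flips to −; running = −12248.1081
Stage 4 [56T→14T]: ω = 12248.1081×56/14 = 48992.4324 rpm, dir flips to +; running = +48992.4324
Stage 5 [83T→86T]: ω = 48992.4324×83/86 = 47283.3941 rpm, dir flips to −; running = −47283.3941
Stage 6 [61T→52T]: ω = 47283.3941×61/52 = 55467.0585 rpm, dir flips to +; running = +55467.0585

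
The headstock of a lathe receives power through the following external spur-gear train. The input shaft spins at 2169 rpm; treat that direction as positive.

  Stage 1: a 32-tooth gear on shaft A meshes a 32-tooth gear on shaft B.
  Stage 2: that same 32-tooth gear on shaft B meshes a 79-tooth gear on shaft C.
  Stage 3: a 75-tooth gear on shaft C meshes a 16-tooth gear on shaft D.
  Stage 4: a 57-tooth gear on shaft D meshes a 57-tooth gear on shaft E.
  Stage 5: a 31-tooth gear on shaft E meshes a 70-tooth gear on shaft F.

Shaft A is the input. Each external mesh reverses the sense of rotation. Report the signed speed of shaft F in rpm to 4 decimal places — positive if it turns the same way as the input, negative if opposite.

-1823.8427 rpm (opposite to input, |ω| = 1823.8427 rpm)

Stage 1 [32T→32T]: ω = 2169.0000×32/32 = 2169.0000 rpm, dir flips to −; running = −2169.0000
Stage 2 [32T→79T]: ω = 2169.0000×32/79 = 878.5823 rpm, dir flips to +; running = +878.5823
Stage 3 [75T→16T]: ω = 878.5823×75/16 = 4118.3544 rpm, dir flips to −; running = −4118.3544
Stage 4 [57T→57T]: ω = 4118.3544×57/57 = 4118.3544 rpm, dir flips to +; running = +4118.3544
Stage 5 [31T→70T]: ω = 4118.3544×31/70 = 1823.8427 rpm, dir flips to −; running = −1823.8427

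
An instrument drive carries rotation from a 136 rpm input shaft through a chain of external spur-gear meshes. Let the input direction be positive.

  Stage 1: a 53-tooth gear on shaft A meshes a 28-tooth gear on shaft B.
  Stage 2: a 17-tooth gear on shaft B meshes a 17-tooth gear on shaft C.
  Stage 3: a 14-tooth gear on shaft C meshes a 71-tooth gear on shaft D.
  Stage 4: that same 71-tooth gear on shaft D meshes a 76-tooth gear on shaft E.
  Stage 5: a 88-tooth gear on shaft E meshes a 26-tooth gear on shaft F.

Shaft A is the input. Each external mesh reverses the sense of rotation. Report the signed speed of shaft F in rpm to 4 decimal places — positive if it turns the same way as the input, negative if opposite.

Stage 1 [53T→28T]: ω = 136.0000×53/28 = 257.4286 rpm, dir flips to −; running = −257.4286
Stage 2 [17T→17T]: ω = 257.4286×17/17 = 257.4286 rpm, dir flips to +; running = +257.4286
Stage 3 [14T→71T]: ω = 257.4286×14/71 = 50.7606 rpm, dir flips to −; running = −50.7606
Stage 4 [71T→76T]: ω = 50.7606×71/76 = 47.4211 rpm, dir flips to +; running = +47.4211
Stage 5 [88T→26T]: ω = 47.4211×88/26 = 160.5020 rpm, dir flips to −; running = −160.5020

-160.5020 rpm (opposite to input, |ω| = 160.5020 rpm)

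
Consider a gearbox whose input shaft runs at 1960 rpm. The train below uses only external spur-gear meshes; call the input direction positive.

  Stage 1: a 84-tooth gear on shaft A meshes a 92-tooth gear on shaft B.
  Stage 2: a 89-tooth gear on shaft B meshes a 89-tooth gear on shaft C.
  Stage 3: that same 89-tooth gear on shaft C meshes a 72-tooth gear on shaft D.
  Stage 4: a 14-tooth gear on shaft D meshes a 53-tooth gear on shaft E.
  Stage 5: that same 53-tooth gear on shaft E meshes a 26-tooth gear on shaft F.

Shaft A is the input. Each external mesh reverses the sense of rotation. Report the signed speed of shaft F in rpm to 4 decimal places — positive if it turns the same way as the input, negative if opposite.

-1191.1315 rpm (opposite to input, |ω| = 1191.1315 rpm)

Stage 1 [84T→92T]: ω = 1960.0000×84/92 = 1789.5652 rpm, dir flips to −; running = −1789.5652
Stage 2 [89T→89T]: ω = 1789.5652×89/89 = 1789.5652 rpm, dir flips to +; running = +1789.5652
Stage 3 [89T→72T]: ω = 1789.5652×89/72 = 2212.1014 rpm, dir flips to −; running = −2212.1014
Stage 4 [14T→53T]: ω = 2212.1014×14/53 = 584.3287 rpm, dir flips to +; running = +584.3287
Stage 5 [53T→26T]: ω = 584.3287×53/26 = 1191.1315 rpm, dir flips to −; running = −1191.1315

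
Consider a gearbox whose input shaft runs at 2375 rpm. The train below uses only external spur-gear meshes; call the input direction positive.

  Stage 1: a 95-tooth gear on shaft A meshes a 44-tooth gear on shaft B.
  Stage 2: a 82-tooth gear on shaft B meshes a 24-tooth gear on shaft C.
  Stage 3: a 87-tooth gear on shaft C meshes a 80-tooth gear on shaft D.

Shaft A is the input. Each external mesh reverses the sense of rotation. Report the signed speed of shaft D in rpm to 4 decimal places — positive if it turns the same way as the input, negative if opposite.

-19053.1339 rpm (opposite to input, |ω| = 19053.1339 rpm)

Stage 1 [95T→44T]: ω = 2375.0000×95/44 = 5127.8409 rpm, dir flips to −; running = −5127.8409
Stage 2 [82T→24T]: ω = 5127.8409×82/24 = 17520.1231 rpm, dir flips to +; running = +17520.1231
Stage 3 [87T→80T]: ω = 17520.1231×87/80 = 19053.1339 rpm, dir flips to −; running = −19053.1339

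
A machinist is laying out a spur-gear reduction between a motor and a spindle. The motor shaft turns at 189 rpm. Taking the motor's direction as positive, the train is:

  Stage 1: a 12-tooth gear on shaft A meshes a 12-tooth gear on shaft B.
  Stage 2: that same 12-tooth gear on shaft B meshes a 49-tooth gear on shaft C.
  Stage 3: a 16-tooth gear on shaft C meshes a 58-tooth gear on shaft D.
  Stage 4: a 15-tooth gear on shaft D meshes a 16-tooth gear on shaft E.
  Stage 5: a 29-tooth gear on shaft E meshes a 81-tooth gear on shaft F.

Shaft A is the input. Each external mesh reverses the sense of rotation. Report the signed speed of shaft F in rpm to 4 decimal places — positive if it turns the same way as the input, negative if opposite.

Stage 1 [12T→12T]: ω = 189.0000×12/12 = 189.0000 rpm, dir flips to −; running = −189.0000
Stage 2 [12T→49T]: ω = 189.0000×12/49 = 46.2857 rpm, dir flips to +; running = +46.2857
Stage 3 [16T→58T]: ω = 46.2857×16/58 = 12.7685 rpm, dir flips to −; running = −12.7685
Stage 4 [15T→16T]: ω = 12.7685×15/16 = 11.9704 rpm, dir flips to +; running = +11.9704
Stage 5 [29T→81T]: ω = 11.9704×29/81 = 4.2857 rpm, dir flips to −; running = −4.2857

-4.2857 rpm (opposite to input, |ω| = 4.2857 rpm)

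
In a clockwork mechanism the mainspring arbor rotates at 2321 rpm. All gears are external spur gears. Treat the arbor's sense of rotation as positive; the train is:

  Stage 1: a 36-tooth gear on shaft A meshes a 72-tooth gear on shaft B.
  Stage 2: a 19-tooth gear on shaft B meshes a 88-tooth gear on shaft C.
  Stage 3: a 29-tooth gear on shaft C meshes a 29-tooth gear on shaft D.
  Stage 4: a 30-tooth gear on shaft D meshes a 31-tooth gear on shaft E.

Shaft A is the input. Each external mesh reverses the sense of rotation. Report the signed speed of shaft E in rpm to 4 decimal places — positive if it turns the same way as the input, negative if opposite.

Stage 1 [36T→72T]: ω = 2321.0000×36/72 = 1160.5000 rpm, dir flips to −; running = −1160.5000
Stage 2 [19T→88T]: ω = 1160.5000×19/88 = 250.5625 rpm, dir flips to +; running = +250.5625
Stage 3 [29T→29T]: ω = 250.5625×29/29 = 250.5625 rpm, dir flips to −; running = −250.5625
Stage 4 [30T→31T]: ω = 250.5625×30/31 = 242.4798 rpm, dir flips to +; running = +242.4798

+242.4798 rpm (same as input, |ω| = 242.4798 rpm)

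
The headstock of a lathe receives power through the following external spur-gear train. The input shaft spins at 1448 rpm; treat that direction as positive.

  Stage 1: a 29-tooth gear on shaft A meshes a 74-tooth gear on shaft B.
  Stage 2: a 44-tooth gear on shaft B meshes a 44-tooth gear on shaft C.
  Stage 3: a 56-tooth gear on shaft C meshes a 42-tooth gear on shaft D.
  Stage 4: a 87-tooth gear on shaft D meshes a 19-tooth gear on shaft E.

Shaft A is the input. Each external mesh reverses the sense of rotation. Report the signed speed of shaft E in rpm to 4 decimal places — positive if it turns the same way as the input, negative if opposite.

+3464.4893 rpm (same as input, |ω| = 3464.4893 rpm)

Stage 1 [29T→74T]: ω = 1448.0000×29/74 = 567.4595 rpm, dir flips to −; running = −567.4595
Stage 2 [44T→44T]: ω = 567.4595×44/44 = 567.4595 rpm, dir flips to +; running = +567.4595
Stage 3 [56T→42T]: ω = 567.4595×56/42 = 756.6126 rpm, dir flips to −; running = −756.6126
Stage 4 [87T→19T]: ω = 756.6126×87/19 = 3464.4893 rpm, dir flips to +; running = +3464.4893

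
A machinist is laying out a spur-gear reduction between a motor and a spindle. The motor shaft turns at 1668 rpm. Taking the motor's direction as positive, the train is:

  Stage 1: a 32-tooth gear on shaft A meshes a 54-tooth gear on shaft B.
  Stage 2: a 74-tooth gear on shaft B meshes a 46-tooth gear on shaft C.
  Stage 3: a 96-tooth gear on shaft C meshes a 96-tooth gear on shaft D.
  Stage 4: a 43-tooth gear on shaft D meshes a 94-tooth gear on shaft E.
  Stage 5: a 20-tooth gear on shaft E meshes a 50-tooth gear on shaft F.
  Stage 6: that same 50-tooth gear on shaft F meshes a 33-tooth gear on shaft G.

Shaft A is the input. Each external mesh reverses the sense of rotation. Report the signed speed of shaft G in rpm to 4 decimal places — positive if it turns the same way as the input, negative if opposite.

Stage 1 [32T→54T]: ω = 1668.0000×32/54 = 988.4444 rpm, dir flips to −; running = −988.4444
Stage 2 [74T→46T]: ω = 988.4444×74/46 = 1590.1063 rpm, dir flips to +; running = +1590.1063
Stage 3 [96T→96T]: ω = 1590.1063×96/96 = 1590.1063 rpm, dir flips to −; running = −1590.1063
Stage 4 [43T→94T]: ω = 1590.1063×43/94 = 727.3890 rpm, dir flips to +; running = +727.3890
Stage 5 [20T→50T]: ω = 727.3890×20/50 = 290.9556 rpm, dir flips to −; running = −290.9556
Stage 6 [50T→33T]: ω = 290.9556×50/33 = 440.8418 rpm, dir flips to +; running = +440.8418

+440.8418 rpm (same as input, |ω| = 440.8418 rpm)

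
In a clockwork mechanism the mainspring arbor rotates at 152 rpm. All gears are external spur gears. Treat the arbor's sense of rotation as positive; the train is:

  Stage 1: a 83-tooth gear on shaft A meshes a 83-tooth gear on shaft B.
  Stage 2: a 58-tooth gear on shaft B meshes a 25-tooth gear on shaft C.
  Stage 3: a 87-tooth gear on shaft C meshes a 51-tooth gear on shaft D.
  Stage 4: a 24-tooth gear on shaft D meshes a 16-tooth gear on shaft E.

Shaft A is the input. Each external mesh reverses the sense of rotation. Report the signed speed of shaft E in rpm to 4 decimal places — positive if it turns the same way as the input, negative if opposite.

Stage 1 [83T→83T]: ω = 152.0000×83/83 = 152.0000 rpm, dir flips to −; running = −152.0000
Stage 2 [58T→25T]: ω = 152.0000×58/25 = 352.6400 rpm, dir flips to +; running = +352.6400
Stage 3 [87T→51T]: ω = 352.6400×87/51 = 601.5624 rpm, dir flips to −; running = −601.5624
Stage 4 [24T→16T]: ω = 601.5624×24/16 = 902.3435 rpm, dir flips to +; running = +902.3435

+902.3435 rpm (same as input, |ω| = 902.3435 rpm)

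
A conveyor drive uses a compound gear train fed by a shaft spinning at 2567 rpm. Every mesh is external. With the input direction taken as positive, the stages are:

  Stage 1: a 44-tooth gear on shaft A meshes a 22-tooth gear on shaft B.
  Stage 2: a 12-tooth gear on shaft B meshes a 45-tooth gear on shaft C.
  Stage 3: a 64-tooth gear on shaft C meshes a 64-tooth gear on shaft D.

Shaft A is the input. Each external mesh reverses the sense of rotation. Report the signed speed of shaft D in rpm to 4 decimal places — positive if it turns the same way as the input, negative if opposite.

-1369.0667 rpm (opposite to input, |ω| = 1369.0667 rpm)

Stage 1 [44T→22T]: ω = 2567.0000×44/22 = 5134.0000 rpm, dir flips to −; running = −5134.0000
Stage 2 [12T→45T]: ω = 5134.0000×12/45 = 1369.0667 rpm, dir flips to +; running = +1369.0667
Stage 3 [64T→64T]: ω = 1369.0667×64/64 = 1369.0667 rpm, dir flips to −; running = −1369.0667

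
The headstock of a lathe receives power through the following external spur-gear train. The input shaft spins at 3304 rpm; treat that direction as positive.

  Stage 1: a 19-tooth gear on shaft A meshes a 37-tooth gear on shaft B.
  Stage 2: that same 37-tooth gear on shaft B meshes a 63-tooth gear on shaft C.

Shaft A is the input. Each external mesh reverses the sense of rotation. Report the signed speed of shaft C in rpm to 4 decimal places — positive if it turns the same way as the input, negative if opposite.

+996.4444 rpm (same as input, |ω| = 996.4444 rpm)

Stage 1 [19T→37T]: ω = 3304.0000×19/37 = 1696.6486 rpm, dir flips to −; running = −1696.6486
Stage 2 [37T→63T]: ω = 1696.6486×37/63 = 996.4444 rpm, dir flips to +; running = +996.4444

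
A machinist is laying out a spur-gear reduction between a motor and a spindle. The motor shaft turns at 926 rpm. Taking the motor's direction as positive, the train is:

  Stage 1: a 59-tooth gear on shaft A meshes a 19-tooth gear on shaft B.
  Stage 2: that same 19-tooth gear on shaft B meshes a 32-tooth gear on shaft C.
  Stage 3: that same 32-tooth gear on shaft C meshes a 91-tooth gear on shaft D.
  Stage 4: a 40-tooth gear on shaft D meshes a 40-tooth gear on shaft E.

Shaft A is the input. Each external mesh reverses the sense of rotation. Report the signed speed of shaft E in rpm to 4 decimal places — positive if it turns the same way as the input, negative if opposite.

+600.3736 rpm (same as input, |ω| = 600.3736 rpm)

Stage 1 [59T→19T]: ω = 926.0000×59/19 = 2875.4737 rpm, dir flips to −; running = −2875.4737
Stage 2 [19T→32T]: ω = 2875.4737×19/32 = 1707.3125 rpm, dir flips to +; running = +1707.3125
Stage 3 [32T→91T]: ω = 1707.3125×32/91 = 600.3736 rpm, dir flips to −; running = −600.3736
Stage 4 [40T→40T]: ω = 600.3736×40/40 = 600.3736 rpm, dir flips to +; running = +600.3736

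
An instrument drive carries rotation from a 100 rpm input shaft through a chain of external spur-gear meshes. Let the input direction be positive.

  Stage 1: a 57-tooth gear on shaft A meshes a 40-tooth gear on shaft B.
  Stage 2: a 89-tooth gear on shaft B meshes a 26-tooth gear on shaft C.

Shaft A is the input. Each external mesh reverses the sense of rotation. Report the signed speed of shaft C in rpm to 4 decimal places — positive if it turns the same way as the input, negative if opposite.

+487.7885 rpm (same as input, |ω| = 487.7885 rpm)

Stage 1 [57T→40T]: ω = 100.0000×57/40 = 142.5000 rpm, dir flips to −; running = −142.5000
Stage 2 [89T→26T]: ω = 142.5000×89/26 = 487.7885 rpm, dir flips to +; running = +487.7885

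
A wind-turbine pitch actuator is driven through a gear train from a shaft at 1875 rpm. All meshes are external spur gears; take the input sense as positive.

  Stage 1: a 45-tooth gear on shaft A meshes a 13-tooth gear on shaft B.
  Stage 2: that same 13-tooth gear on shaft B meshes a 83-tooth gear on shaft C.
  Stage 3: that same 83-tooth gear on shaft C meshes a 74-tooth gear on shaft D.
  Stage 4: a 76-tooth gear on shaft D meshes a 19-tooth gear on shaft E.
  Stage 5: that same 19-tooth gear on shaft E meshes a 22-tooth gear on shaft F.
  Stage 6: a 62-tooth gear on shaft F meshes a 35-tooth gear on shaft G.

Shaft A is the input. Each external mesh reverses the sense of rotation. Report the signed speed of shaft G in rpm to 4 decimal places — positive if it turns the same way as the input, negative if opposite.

Stage 1 [45T→13T]: ω = 1875.0000×45/13 = 6490.3846 rpm, dir flips to −; running = −6490.3846
Stage 2 [13T→83T]: ω = 6490.3846×13/83 = 1016.5663 rpm, dir flips to +; running = +1016.5663
Stage 3 [83T→74T]: ω = 1016.5663×83/74 = 1140.2027 rpm, dir flips to −; running = −1140.2027
Stage 4 [76T→19T]: ω = 1140.2027×76/19 = 4560.8108 rpm, dir flips to +; running = +4560.8108
Stage 5 [19T→22T]: ω = 4560.8108×19/22 = 3938.8821 rpm, dir flips to −; running = −3938.8821
Stage 6 [62T→35T]: ω = 3938.8821×62/35 = 6977.4482 rpm, dir flips to +; running = +6977.4482

+6977.4482 rpm (same as input, |ω| = 6977.4482 rpm)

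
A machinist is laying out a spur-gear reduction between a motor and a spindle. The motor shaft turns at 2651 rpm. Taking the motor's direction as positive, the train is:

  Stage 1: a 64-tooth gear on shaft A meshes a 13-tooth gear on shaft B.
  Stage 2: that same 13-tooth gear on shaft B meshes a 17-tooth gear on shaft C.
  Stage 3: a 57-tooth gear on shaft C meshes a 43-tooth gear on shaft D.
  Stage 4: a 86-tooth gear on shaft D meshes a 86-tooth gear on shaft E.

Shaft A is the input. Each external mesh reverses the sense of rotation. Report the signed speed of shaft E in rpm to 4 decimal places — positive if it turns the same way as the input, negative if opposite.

Stage 1 [64T→13T]: ω = 2651.0000×64/13 = 13051.0769 rpm, dir flips to −; running = −13051.0769
Stage 2 [13T→17T]: ω = 13051.0769×13/17 = 9980.2353 rpm, dir flips to +; running = +9980.2353
Stage 3 [57T→43T]: ω = 9980.2353×57/43 = 13229.6142 rpm, dir flips to −; running = −13229.6142
Stage 4 [86T→86T]: ω = 13229.6142×86/86 = 13229.6142 rpm, dir flips to +; running = +13229.6142

+13229.6142 rpm (same as input, |ω| = 13229.6142 rpm)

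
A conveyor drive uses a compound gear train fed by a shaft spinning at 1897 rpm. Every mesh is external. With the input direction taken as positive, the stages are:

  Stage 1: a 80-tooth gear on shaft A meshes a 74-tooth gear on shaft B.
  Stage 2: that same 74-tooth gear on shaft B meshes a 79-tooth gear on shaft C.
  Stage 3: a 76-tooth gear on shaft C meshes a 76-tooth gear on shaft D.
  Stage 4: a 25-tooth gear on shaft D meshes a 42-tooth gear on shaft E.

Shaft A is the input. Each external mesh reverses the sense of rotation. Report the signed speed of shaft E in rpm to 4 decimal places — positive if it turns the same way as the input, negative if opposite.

Stage 1 [80T→74T]: ω = 1897.0000×80/74 = 2050.8108 rpm, dir flips to −; running = −2050.8108
Stage 2 [74T→79T]: ω = 2050.8108×74/79 = 1921.0127 rpm, dir flips to +; running = +1921.0127
Stage 3 [76T→76T]: ω = 1921.0127×76/76 = 1921.0127 rpm, dir flips to −; running = −1921.0127
Stage 4 [25T→42T]: ω = 1921.0127×25/42 = 1143.4599 rpm, dir flips to +; running = +1143.4599

+1143.4599 rpm (same as input, |ω| = 1143.4599 rpm)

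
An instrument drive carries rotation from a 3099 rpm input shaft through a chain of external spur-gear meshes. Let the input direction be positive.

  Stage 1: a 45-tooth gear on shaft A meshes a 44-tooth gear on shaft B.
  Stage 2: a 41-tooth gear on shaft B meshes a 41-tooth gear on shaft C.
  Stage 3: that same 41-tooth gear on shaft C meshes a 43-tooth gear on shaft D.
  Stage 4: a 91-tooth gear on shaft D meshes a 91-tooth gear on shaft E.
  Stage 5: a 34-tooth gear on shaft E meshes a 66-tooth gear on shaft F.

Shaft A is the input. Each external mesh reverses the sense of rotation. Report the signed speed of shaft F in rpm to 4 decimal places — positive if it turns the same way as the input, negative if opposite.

Stage 1 [45T→44T]: ω = 3099.0000×45/44 = 3169.4318 rpm, dir flips to −; running = −3169.4318
Stage 2 [41T→41T]: ω = 3169.4318×41/41 = 3169.4318 rpm, dir flips to +; running = +3169.4318
Stage 3 [41T→43T]: ω = 3169.4318×41/43 = 3022.0164 rpm, dir flips to −; running = −3022.0164
Stage 4 [91T→91T]: ω = 3022.0164×91/91 = 3022.0164 rpm, dir flips to +; running = +3022.0164
Stage 5 [34T→66T]: ω = 3022.0164×34/66 = 1556.7963 rpm, dir flips to −; running = −1556.7963

-1556.7963 rpm (opposite to input, |ω| = 1556.7963 rpm)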